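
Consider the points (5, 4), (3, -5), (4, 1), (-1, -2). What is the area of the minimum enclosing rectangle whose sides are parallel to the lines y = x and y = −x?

42

In coordinates u = x + y, v = x − y the rectangle is axis-aligned; the map (x,y)→(u,v) scales areas by 2.
u-values: 9, -2, 5, -3; range = 9 − (-3) = 12.
v-values: 1, 8, 3, 1; range = 8 − 1 = 7.
Area = (12 × 7) / 2 = 42.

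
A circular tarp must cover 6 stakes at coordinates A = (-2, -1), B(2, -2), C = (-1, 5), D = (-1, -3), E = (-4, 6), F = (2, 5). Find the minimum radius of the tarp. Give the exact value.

By Welzl's lemma the MEC is supported by two points (diametrically opposite) or three points (on a circumcircle).
The farthest pair is B–E with squared distance 100. The circle on this segment as diameter has centre (-1, 2) and r² = 100/4 = 25.
Check A: distance² to centre = 10 ≤ 25, so it lies inside.
All remaining points lie in this disk, and no smaller disk contains both endpoints, so this is the minimum enclosing circle.
r = √25 = 5.

5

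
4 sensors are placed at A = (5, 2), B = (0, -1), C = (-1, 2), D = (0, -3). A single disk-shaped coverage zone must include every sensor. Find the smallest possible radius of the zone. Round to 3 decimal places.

The minimum enclosing circle of a finite set is fixed by two of the points (as a diameter) or three (as a circumcircle).
The minimum enclosing circle is determined by three boundary points: A, C, D.
Their circumcentre is (2, 0) with r² = 13.
The farthest remaining point B is at distance² 5 ≤ 13.
r = √13 ≈ 3.606.

3.606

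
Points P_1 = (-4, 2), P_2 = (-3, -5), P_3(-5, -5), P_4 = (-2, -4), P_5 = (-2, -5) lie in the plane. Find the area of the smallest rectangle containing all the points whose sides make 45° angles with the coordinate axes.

In coordinates u = x + y, v = x − y the rectangle is axis-aligned; the map (x,y)→(u,v) scales areas by 2.
u-values: -2, -8, -10, -6, -7; range = -2 − (-10) = 8.
v-values: -6, 2, 0, 2, 3; range = 3 − (-6) = 9.
Area = (8 × 9) / 2 = 36.

36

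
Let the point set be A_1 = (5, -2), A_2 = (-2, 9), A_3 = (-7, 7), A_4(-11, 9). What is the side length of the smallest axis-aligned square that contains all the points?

16

The bounding box has width 16 and height 11.
An axis-aligned square enclosing the set must have side ≥ max(width, height).
So the minimum side is max(16, 11) = 16.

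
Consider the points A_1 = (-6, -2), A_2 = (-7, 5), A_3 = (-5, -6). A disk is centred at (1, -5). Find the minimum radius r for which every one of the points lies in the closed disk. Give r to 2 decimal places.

The required radius is the distance from (1, -5) to the farthest point.
Squared distances: 58, 164, 37.
Maximum is 164, attained at A_2.
r = √164 ≈ 12.81.

12.81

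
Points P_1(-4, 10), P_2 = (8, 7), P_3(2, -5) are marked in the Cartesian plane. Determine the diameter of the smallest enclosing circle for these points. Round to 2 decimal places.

Side lengths²: P_1P_2² = 153, P_1P_3² = 261, P_2P_3² = 180.
Since P_1P_3² = 261 < 180 + 153 = 333, the triangle is acute, so the smallest enclosing circle is the circumcircle.
Circumcentre = (2/3, 19/6), r² = 2465/36.
Diameter = 2r = 2√(2465/36) ≈ 16.55.

16.55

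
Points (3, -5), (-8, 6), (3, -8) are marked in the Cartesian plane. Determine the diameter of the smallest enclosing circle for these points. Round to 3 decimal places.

Call the three points A, B, C in the order given.
Side lengths²: AB² = 242, AC² = 9, BC² = 317.
Since BC² = 317 ≥ 242 + 9 = 251, the angle opposite BC is not acute, so the smallest enclosing circle has BC as diameter.
Centre = midpoint of BC = (-2.5, -1), r² = 317/4 = 79.25.
Diameter = 2r = 2√(79.25) ≈ 17.804.

17.804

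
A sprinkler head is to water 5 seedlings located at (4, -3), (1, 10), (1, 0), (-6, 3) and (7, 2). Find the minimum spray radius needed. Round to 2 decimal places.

By Welzl's lemma the MEC is supported by two points (diametrically opposite) or three points (on a circumcircle).
The minimum enclosing circle is determined by three boundary points: (4, -3), (1, 10), (-6, 3).
Their circumcentre is (0.875, 3.125) with r² = 47.28125.
The farthest remaining point (7, 2) is at distance² 38.78125 ≤ 47.28125.
r = √(47.28125) ≈ 6.88.

6.88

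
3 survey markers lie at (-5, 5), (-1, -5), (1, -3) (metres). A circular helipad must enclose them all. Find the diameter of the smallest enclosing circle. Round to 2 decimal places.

10.77

Call the three points A, B, C in the order given.
Side lengths²: AB² = 116, AC² = 100, BC² = 8.
Since AB² = 116 ≥ 100 + 8 = 108, the angle opposite AB is not acute, so the smallest enclosing circle has AB as diameter.
Centre = midpoint of AB = (-3, 0), r² = 116/4 = 29.
Diameter = 2r = 2√29 ≈ 10.77.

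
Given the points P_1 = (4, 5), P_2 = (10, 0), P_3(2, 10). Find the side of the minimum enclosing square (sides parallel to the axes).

The bounding box has width 8 and height 10.
An axis-aligned square enclosing the set must have side ≥ max(width, height).
So the minimum side is max(8, 10) = 10.

10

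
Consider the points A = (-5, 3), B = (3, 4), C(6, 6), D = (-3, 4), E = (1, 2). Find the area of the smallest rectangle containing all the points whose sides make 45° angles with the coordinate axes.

56

In coordinates u = x + y, v = x − y the rectangle is axis-aligned; the map (x,y)→(u,v) scales areas by 2.
u-values: -2, 7, 12, 1, 3; range = 12 − (-2) = 14.
v-values: -8, -1, 0, -7, -1; range = 0 − (-8) = 8.
Area = (14 × 8) / 2 = 56.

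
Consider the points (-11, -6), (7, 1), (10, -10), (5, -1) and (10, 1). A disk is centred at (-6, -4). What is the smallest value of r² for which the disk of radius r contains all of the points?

The required radius is the distance from (-6, -4) to the farthest point.
Squared distances: 29, 194, 292, 130, 281.
Maximum is 292, attained at (10, -10).

292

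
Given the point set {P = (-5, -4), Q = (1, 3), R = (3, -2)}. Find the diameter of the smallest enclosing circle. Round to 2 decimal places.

9.30

Side lengths²: PQ² = 85, PR² = 68, QR² = 29.
Since PQ² = 85 < 68 + 29 = 97, the triangle is acute, so the smallest enclosing circle is the circumcircle.
Circumcentre = (-67/44, -10/11), r² = 41905/1936.
Diameter = 2r = 2√(41905/1936) ≈ 9.30.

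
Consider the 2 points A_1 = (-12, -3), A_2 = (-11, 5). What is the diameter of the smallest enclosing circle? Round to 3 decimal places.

8.062

The smallest circle enclosing two points has them as diameter endpoints.
Centre = midpoint = (-11.5, 1); r² = |A_1A_2|²/4 = 65/4 = 16.25.
Diameter = 2r = 2√(16.25) ≈ 8.062.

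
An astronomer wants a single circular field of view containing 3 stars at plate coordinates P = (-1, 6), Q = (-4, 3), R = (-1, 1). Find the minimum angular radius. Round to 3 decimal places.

Side lengths²: PQ² = 18, PR² = 25, QR² = 13.
Since PR² = 25 < 18 + 13 = 31, the triangle is acute, so the smallest enclosing circle is the circumcircle.
Circumcentre = (-1.5, 3.5), r² = 6.5.
r = √(6.5) ≈ 2.550.

2.550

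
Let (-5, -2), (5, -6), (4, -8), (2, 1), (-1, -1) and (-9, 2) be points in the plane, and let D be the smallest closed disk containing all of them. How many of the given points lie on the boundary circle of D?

2

The farthest pair is (4, -8)–(-9, 2) with squared distance 269. The circle on this segment as diameter has centre (-2.5, -3) and r² = 269/4 = 67.25.
Check (-5, -2): distance² to centre = 7.25 ≤ 67.25, so it lies inside.
All remaining points lie in this disk, and no smaller disk contains both endpoints, so this is the minimum enclosing circle.
The points at distance exactly r from the centre are (4, -8), (-9, 2) — 2 points.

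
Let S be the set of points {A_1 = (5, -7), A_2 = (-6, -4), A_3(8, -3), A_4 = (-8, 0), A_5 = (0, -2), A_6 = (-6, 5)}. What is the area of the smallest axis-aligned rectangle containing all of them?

192

x ranges over [-8, 8], width 16.
y ranges over [-7, 5], height 12.
Area = 16 × 12 = 192.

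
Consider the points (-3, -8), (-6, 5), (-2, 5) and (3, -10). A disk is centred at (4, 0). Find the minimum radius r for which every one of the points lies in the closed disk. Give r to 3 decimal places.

The required radius is the distance from (4, 0) to the farthest point.
Squared distances: 113, 125, 61, 101.
Maximum is 125, attained at (-6, 5).
r = √125 ≈ 11.180.

11.180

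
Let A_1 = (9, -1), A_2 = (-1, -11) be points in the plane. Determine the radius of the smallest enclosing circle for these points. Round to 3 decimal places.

7.071

The smallest circle enclosing two points has them as diameter endpoints.
Centre = midpoint = (4, -6); r² = |A_1A_2|²/4 = 200/4 = 50.
r = √50 ≈ 7.071.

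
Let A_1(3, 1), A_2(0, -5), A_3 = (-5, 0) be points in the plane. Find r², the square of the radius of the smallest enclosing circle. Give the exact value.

Side lengths²: A_1A_2² = 45, A_1A_3² = 65, A_2A_3² = 50.
Since A_1A_3² = 65 < 50 + 45 = 95, the triangle is acute, so the smallest enclosing circle is the circumcircle.
Circumcentre = (-5/6, -5/6), r² = 325/18.

325/18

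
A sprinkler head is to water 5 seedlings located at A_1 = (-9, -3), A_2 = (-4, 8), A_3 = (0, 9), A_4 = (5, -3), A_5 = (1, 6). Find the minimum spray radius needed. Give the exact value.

A smallest enclosing disk is always determined by at most three of the input points on its boundary.
The minimum enclosing circle is determined by three boundary points: A_1, A_3, A_4.
Their circumcentre is (-2, 1.125) with r² = 66.015625.
The farthest remaining point A_2 is at distance² 51.265625 ≤ 66.015625.
r = √(66.015625) = 8.125.

8.125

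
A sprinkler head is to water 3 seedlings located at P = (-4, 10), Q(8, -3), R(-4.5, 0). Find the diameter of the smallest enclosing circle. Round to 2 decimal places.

17.69

Side lengths²: PQ² = 313, PR² = 100.25, QR² = 165.25.
Since PQ² = 313 ≥ 165.25 + 100.25 = 265.5, the angle opposite PQ is not acute, so the smallest enclosing circle has PQ as diameter.
Centre = midpoint of PQ = (2, 3.5), r² = 313/4 = 78.25.
Diameter = 2r = 2√(78.25) ≈ 17.69.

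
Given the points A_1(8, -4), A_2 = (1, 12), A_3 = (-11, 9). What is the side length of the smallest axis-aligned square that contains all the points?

The bounding box has width 19 and height 16.
An axis-aligned square enclosing the set must have side ≥ max(width, height).
So the minimum side is max(19, 16) = 19.

19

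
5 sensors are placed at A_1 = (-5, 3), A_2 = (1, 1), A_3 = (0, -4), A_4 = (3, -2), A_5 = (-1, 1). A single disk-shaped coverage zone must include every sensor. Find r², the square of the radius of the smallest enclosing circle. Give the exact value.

The minimum enclosing circle of a finite set is fixed by two of the points (as a diameter) or three (as a circumcircle).
The farthest pair is A_1–A_4 with squared distance 89. The circle on this segment as diameter has centre (-1, 0.5) and r² = 89/4 = 22.25.
Check A_2: distance² to centre = 4.25 ≤ 22.25, so it lies inside.
All remaining points lie in this disk, and no smaller disk contains both endpoints, so this is the minimum enclosing circle.

22.25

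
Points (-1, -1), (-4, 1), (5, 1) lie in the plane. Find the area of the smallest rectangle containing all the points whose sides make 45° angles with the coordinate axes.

40.5

In coordinates u = x + y, v = x − y the rectangle is axis-aligned; the map (x,y)→(u,v) scales areas by 2.
u-values: -2, -3, 6; range = 6 − (-3) = 9.
v-values: 0, -5, 4; range = 4 − (-5) = 9.
Area = (9 × 9) / 2 = 40.5.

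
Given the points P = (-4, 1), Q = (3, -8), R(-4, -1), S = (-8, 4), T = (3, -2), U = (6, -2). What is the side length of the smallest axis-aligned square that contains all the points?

14

The bounding box has width 14 and height 12.
An axis-aligned square enclosing the set must have side ≥ max(width, height).
So the minimum side is max(14, 12) = 14.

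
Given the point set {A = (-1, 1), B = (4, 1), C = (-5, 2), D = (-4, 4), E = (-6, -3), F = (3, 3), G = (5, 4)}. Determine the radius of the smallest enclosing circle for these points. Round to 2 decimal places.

6.52

A smallest enclosing disk is always determined by at most three of the input points on its boundary.
The farthest pair is E–G with squared distance 170. The circle on this segment as diameter has centre (-0.5, 0.5) and r² = 170/4 = 42.5.
Check A: distance² to centre = 0.5 ≤ 42.5, so it lies inside.
All remaining points lie in this disk, and no smaller disk contains both endpoints, so this is the minimum enclosing circle.
r = √(42.5) ≈ 6.52.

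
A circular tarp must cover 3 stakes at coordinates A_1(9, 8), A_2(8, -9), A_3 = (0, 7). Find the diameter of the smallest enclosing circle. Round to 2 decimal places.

18.15

Side lengths²: A_1A_2² = 290, A_1A_3² = 82, A_2A_3² = 320.
Since A_2A_3² = 320 < 290 + 82 = 372, the triangle is acute, so the smallest enclosing circle is the circumcircle.
Circumcentre = (102/19, -6/19), r² = 29725/361.
Diameter = 2r = 2√(29725/361) ≈ 18.15.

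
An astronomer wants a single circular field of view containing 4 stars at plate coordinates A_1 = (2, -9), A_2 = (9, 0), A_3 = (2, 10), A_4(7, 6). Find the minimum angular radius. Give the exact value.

A smallest enclosing disk is always determined by at most three of the input points on its boundary.
The farthest pair is A_1–A_3 with squared distance 361. The circle on this segment as diameter has centre (2, 0.5) and r² = 361/4 = 90.25.
Check A_2: distance² to centre = 49.25 ≤ 90.25, so it lies inside.
All remaining points lie in this disk, and no smaller disk contains both endpoints, so this is the minimum enclosing circle.
r = √(90.25) = 9.5.

9.5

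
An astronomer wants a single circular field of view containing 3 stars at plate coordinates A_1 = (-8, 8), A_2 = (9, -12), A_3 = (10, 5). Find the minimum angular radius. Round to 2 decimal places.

13.12

Side lengths²: A_1A_2² = 689, A_1A_3² = 333, A_2A_3² = 290.
Since A_1A_2² = 689 ≥ 333 + 290 = 623, the angle opposite A_1A_2 is not acute, so the smallest enclosing circle has A_1A_2 as diameter.
Centre = midpoint of A_1A_2 = (0.5, -2), r² = 689/4 = 172.25.
r = √(172.25) ≈ 13.12.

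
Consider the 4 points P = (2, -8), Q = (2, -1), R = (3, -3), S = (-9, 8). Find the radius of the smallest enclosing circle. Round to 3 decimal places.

By Welzl's lemma the MEC is supported by two points (diametrically opposite) or three points (on a circumcircle).
The farthest pair is P–S with squared distance 377. The circle on this segment as diameter has centre (-3.5, 0) and r² = 377/4 = 94.25.
Check Q: distance² to centre = 31.25 ≤ 94.25, so it lies inside.
All remaining points lie in this disk, and no smaller disk contains both endpoints, so this is the minimum enclosing circle.
r = √(94.25) ≈ 9.708.

9.708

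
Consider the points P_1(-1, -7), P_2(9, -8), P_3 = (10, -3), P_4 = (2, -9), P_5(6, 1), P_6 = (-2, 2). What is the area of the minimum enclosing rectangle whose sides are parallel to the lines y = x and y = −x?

In coordinates u = x + y, v = x − y the rectangle is axis-aligned; the map (x,y)→(u,v) scales areas by 2.
u-values: -8, 1, 7, -7, 7, 0; range = 7 − (-8) = 15.
v-values: 6, 17, 13, 11, 5, -4; range = 17 − (-4) = 21.
Area = (15 × 21) / 2 = 157.5.

157.5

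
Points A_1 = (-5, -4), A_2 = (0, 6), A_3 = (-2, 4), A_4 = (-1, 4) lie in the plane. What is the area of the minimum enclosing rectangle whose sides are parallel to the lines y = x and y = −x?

In coordinates u = x + y, v = x − y the rectangle is axis-aligned; the map (x,y)→(u,v) scales areas by 2.
u-values: -9, 6, 2, 3; range = 6 − (-9) = 15.
v-values: -1, -6, -6, -5; range = -1 − (-6) = 5.
Area = (15 × 5) / 2 = 37.5.

37.5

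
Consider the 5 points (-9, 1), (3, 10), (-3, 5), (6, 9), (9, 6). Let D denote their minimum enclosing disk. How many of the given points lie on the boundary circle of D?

2

A smallest enclosing disk is always determined by at most three of the input points on its boundary.
The farthest pair is (-9, 1)–(9, 6) with squared distance 349. The circle on this segment as diameter has centre (0, 3.5) and r² = 349/4 = 87.25.
Check (3, 10): distance² to centre = 51.25 ≤ 87.25, so it lies inside.
All remaining points lie in this disk, and no smaller disk contains both endpoints, so this is the minimum enclosing circle.
The points at distance exactly r from the centre are (-9, 1), (9, 6) — 2 points.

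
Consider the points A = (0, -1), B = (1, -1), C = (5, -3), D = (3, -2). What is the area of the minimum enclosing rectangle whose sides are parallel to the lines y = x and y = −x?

10.5

In coordinates u = x + y, v = x − y the rectangle is axis-aligned; the map (x,y)→(u,v) scales areas by 2.
u-values: -1, 0, 2, 1; range = 2 − (-1) = 3.
v-values: 1, 2, 8, 5; range = 8 − 1 = 7.
Area = (3 × 7) / 2 = 10.5.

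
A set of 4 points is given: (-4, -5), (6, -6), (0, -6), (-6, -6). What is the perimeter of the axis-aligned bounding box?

Width = max x − min x = 6 − (-6) = 12.
Height = max y − min y = -5 − (-6) = 1.
Perimeter = 2(12 + 1) = 26.

26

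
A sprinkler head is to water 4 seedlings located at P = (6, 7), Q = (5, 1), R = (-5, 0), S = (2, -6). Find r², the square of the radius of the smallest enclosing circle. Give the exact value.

53465/1058

By Welzl's lemma the MEC is supported by two points (diametrically opposite) or three points (on a circumcircle).
The minimum enclosing circle is determined by three boundary points: P, R, S.
Their circumcentre is (93/46, 51/46) with r² = 53465/1058.
The farthest remaining point Q is at distance² 9397/1058 ≤ 53465/1058.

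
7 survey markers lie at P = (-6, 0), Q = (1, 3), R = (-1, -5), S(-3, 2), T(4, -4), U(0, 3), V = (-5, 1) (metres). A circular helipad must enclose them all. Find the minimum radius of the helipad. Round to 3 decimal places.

5.385

The minimum enclosing circle of a finite set is fixed by two of the points (as a diameter) or three (as a circumcircle).
The farthest pair is P–T with squared distance 116. The circle on this segment as diameter has centre (-1, -2) and r² = 116/4 = 29.
Check Q: distance² to centre = 29 ≤ 29, so it lies inside.
All remaining points lie in this disk, and no smaller disk contains both endpoints, so this is the minimum enclosing circle.
r = √29 ≈ 5.385.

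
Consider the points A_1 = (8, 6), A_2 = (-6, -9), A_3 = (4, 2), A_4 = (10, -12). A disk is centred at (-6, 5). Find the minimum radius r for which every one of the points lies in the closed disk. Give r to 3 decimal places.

The required radius is the distance from (-6, 5) to the farthest point.
Squared distances: 197, 196, 109, 545.
Maximum is 545, attained at A_4.
r = √545 ≈ 23.345.

23.345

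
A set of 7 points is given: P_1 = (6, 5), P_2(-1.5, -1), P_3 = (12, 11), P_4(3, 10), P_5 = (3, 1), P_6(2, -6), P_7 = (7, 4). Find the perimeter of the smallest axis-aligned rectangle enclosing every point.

61

Width = max x − min x = 12 − (-1.5) = 13.5.
Height = max y − min y = 11 − (-6) = 17.
Perimeter = 2(13.5 + 17) = 61.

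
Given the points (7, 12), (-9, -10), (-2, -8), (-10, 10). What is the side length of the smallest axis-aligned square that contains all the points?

The bounding box has width 17 and height 22.
An axis-aligned square enclosing the set must have side ≥ max(width, height).
So the minimum side is max(17, 22) = 22.

22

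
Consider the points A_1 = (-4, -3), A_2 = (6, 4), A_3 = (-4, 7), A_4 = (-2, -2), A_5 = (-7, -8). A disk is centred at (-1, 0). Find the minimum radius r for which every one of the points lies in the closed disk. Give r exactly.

10

The required radius is the distance from (-1, 0) to the farthest point.
Squared distances: 18, 65, 58, 5, 100.
Maximum is 100, attained at A_5.
r = √100 = 10.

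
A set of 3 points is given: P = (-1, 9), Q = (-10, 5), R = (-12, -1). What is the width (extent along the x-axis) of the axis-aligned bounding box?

max x = -1, min x = -12, so width = 11.

11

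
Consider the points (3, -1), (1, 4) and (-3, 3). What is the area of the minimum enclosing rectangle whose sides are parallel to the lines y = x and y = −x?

In coordinates u = x + y, v = x − y the rectangle is axis-aligned; the map (x,y)→(u,v) scales areas by 2.
u-values: 2, 5, 0; range = 5 − 0 = 5.
v-values: 4, -3, -6; range = 4 − (-6) = 10.
Area = (5 × 10) / 2 = 25.

25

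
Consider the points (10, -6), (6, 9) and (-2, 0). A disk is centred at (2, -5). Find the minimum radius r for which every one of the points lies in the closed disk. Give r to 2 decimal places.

The required radius is the distance from (2, -5) to the farthest point.
Squared distances: 65, 212, 41.
Maximum is 212, attained at (6, 9).
r = √212 ≈ 14.56.

14.56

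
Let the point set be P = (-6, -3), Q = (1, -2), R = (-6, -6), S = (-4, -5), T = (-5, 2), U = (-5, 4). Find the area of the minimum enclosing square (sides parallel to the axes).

The bounding box has width 7 and height 10.
An axis-aligned square enclosing the set must have side ≥ max(width, height).
So the minimum side is max(7, 10) = 10.
Area = 10² = 100.

100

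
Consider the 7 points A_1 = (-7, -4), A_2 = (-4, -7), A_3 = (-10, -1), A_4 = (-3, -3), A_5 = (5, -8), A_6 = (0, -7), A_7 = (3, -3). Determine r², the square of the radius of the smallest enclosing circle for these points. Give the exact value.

68.5

The minimum enclosing circle of a finite set is fixed by two of the points (as a diameter) or three (as a circumcircle).
The farthest pair is A_3–A_5 with squared distance 274. The circle on this segment as diameter has centre (-2.5, -4.5) and r² = 274/4 = 68.5.
Check A_1: distance² to centre = 20.5 ≤ 68.5, so it lies inside.
All remaining points lie in this disk, and no smaller disk contains both endpoints, so this is the minimum enclosing circle.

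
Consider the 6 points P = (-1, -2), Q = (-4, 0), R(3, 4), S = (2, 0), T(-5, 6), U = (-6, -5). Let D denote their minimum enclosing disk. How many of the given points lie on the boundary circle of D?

A smallest enclosing disk is always determined by at most three of the input points on its boundary.
The minimum enclosing circle is determined by three boundary points: R, T, U.
Their circumcentre is (-2.2, 0.2) with r² = 41.48.
The farthest remaining point S is at distance² 17.68 ≤ 41.48.
The points at distance exactly r from the centre are R, T, U — 3 points.

3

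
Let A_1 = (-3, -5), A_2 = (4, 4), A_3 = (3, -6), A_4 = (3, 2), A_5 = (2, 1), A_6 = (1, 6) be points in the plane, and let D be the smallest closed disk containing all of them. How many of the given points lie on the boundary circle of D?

A smallest enclosing disk is always determined by at most three of the input points on its boundary.
The minimum enclosing circle is determined by three boundary points: A_1, A_3, A_6.
Their circumcentre is (31/35, -13/70) with r² = 187553/4900.
The farthest remaining point A_2 is at distance² 133373/4900 ≤ 187553/4900.
The points at distance exactly r from the centre are A_1, A_3, A_6 — 3 points.

3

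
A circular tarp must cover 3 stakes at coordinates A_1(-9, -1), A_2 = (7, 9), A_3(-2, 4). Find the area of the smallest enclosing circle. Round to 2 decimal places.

Side lengths²: A_1A_2² = 356, A_1A_3² = 74, A_2A_3² = 106.
Since A_1A_2² = 356 ≥ 106 + 74 = 180, the angle opposite A_1A_2 is not acute, so the smallest enclosing circle has A_1A_2 as diameter.
Centre = midpoint of A_1A_2 = (-1, 4), r² = 356/4 = 89.
Area = π·r² = π·89 ≈ 279.60.

279.60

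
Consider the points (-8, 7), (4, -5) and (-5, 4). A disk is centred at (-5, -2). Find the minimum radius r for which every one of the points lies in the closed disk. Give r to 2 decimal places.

The required radius is the distance from (-5, -2) to the farthest point.
Squared distances: 90, 90, 36.
Maximum is 90, attained at (-8, 7).
r = √90 ≈ 9.49.

9.49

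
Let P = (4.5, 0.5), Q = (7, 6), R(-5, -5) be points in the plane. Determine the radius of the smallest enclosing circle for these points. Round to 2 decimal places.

Side lengths²: PQ² = 36.5, PR² = 120.5, QR² = 265.
Since QR² = 265 ≥ 120.5 + 36.5 = 157, the angle opposite QR is not acute, so the smallest enclosing circle has QR as diameter.
Centre = midpoint of QR = (1, 0.5), r² = 265/4 = 66.25.
r = √(66.25) ≈ 8.14.

8.14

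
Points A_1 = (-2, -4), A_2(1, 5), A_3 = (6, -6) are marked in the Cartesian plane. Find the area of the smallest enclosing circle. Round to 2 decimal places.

Side lengths²: A_1A_2² = 90, A_1A_3² = 68, A_2A_3² = 146.
Since A_2A_3² = 146 < 90 + 68 = 158, the triangle is acute, so the smallest enclosing circle is the circumcircle.
Circumcentre = (40/13, -9/13), r² = 6205/169.
Area = π·r² = π·6205/169 ≈ 115.35.

115.35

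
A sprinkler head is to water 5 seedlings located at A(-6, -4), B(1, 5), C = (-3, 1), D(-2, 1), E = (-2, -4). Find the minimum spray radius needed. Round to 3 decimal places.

5.701

A smallest enclosing disk is always determined by at most three of the input points on its boundary.
The farthest pair is A–B with squared distance 130. The circle on this segment as diameter has centre (-2.5, 0.5) and r² = 130/4 = 32.5.
Check C: distance² to centre = 0.5 ≤ 32.5, so it lies inside.
All remaining points lie in this disk, and no smaller disk contains both endpoints, so this is the minimum enclosing circle.
r = √(32.5) ≈ 5.701.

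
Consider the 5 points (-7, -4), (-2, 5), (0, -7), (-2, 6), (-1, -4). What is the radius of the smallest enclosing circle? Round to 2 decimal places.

6.59

By Welzl's lemma the MEC is supported by two points (diametrically opposite) or three points (on a circumcircle).
The minimum enclosing circle is determined by three boundary points: (-7, -4), (0, -7), (-2, 6).
Their circumcentre is (-47/34, -19/34) with r² = 25085/578.
The farthest remaining point (-2, 5) is at distance² 18081/578 ≤ 25085/578.
r = √(25085/578) ≈ 6.59.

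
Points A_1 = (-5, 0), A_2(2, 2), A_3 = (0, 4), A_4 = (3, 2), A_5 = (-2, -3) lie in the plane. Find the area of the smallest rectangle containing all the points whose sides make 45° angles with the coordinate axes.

30

In coordinates u = x + y, v = x − y the rectangle is axis-aligned; the map (x,y)→(u,v) scales areas by 2.
u-values: -5, 4, 4, 5, -5; range = 5 − (-5) = 10.
v-values: -5, 0, -4, 1, 1; range = 1 − (-5) = 6.
Area = (10 × 6) / 2 = 30.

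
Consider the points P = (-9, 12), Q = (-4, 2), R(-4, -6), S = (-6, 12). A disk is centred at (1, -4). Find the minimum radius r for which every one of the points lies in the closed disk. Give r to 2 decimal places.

18.87

The required radius is the distance from (1, -4) to the farthest point.
Squared distances: 356, 61, 29, 305.
Maximum is 356, attained at P.
r = √356 ≈ 18.87.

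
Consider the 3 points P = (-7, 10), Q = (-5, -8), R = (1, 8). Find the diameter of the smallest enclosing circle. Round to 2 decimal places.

Side lengths²: PQ² = 328, PR² = 68, QR² = 292.
Since PQ² = 328 < 292 + 68 = 360, the triangle is acute, so the smallest enclosing circle is the circumcircle.
Circumcentre = (-174/35, 39/35), r² = 101762/1225.
Diameter = 2r = 2√(101762/1225) ≈ 18.23.

18.23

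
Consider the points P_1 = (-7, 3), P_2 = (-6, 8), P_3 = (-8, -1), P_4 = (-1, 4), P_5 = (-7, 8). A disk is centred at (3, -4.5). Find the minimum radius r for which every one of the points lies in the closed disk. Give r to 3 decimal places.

The required radius is the distance from (3, -4.5) to the farthest point.
Squared distances: 156.25, 237.25, 133.25, 88.25, 256.25.
Maximum is 256.25, attained at P_5.
r = √(256.25) ≈ 16.008.

16.008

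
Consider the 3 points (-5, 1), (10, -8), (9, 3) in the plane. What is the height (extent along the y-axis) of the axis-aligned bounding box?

11

max y = 3, min y = -8, so height = 11.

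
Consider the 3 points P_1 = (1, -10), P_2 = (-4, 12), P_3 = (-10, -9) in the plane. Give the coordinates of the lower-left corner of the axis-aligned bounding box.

(-10, -10)

x-range [-10, 1], y-range [-10, 12].
The lower-left corner is (-10, -10).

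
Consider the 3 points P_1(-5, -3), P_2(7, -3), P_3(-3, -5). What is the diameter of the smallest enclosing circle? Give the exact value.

Side lengths²: P_1P_2² = 144, P_1P_3² = 8, P_2P_3² = 104.
Since P_1P_2² = 144 ≥ 104 + 8 = 112, the angle opposite P_1P_2 is not acute, so the smallest enclosing circle has P_1P_2 as diameter.
Centre = midpoint of P_1P_2 = (1, -3), r² = 144/4 = 36.
Diameter = 2r = 2√36 = 12.

12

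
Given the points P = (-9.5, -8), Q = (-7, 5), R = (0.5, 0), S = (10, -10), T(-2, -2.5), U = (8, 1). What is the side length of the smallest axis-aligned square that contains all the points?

19.5

The bounding box has width 19.5 and height 15.
An axis-aligned square enclosing the set must have side ≥ max(width, height).
So the minimum side is max(19.5, 15) = 19.5.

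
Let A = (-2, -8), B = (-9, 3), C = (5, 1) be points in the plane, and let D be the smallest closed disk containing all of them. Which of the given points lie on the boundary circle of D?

A, B, C

Side lengths²: AB² = 170, AC² = 130, BC² = 200.
Since BC² = 200 < 170 + 130 = 300, the triangle is acute, so the smallest enclosing circle is the circumcircle.
Circumcentre = (-33/14, -0.5), r² = 5525/98.
The points at distance exactly r from the centre are A, B, C — 3 points.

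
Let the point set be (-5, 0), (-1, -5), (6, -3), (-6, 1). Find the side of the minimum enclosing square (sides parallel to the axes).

The bounding box has width 12 and height 6.
An axis-aligned square enclosing the set must have side ≥ max(width, height).
So the minimum side is max(12, 6) = 12.

12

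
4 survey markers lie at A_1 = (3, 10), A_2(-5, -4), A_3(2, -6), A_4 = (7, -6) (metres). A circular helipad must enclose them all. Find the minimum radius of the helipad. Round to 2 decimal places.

By Welzl's lemma the MEC is supported by two points (diametrically opposite) or three points (on a circumcircle).
The minimum enclosing circle is determined by three boundary points: A_1, A_2, A_4.
Their circumcentre is (47/23, 29/23) with r² = 40885/529.
The farthest remaining point A_3 is at distance² 27890/529 ≤ 40885/529.
r = √(40885/529) ≈ 8.79.

8.79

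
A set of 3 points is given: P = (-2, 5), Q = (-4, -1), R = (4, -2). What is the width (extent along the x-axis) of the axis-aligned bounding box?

8

max x = 4, min x = -4, so width = 8.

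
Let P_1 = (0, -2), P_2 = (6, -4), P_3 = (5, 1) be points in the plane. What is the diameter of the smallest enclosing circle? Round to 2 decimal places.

Side lengths²: P_1P_2² = 40, P_1P_3² = 34, P_2P_3² = 26.
Since P_1P_2² = 40 < 34 + 26 = 60, the triangle is acute, so the smallest enclosing circle is the circumcircle.
Circumcentre = (47/14, -27/14), r² = 1105/98.
Diameter = 2r = 2√(1105/98) ≈ 6.72.

6.72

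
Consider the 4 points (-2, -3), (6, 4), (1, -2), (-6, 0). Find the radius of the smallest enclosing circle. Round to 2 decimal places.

The minimum enclosing circle of a finite set is fixed by two of the points (as a diameter) or three (as a circumcircle).
The farthest pair is (6, 4)–(-6, 0) with squared distance 160. The circle on this segment as diameter has centre (0, 2) and r² = 160/4 = 40.
Check (-2, -3): distance² to centre = 29 ≤ 40, so it lies inside.
All remaining points lie in this disk, and no smaller disk contains both endpoints, so this is the minimum enclosing circle.
r = √40 ≈ 6.32.

6.32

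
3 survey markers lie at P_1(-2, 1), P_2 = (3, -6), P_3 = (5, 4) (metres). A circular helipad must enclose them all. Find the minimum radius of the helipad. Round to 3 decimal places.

Side lengths²: P_1P_2² = 74, P_1P_3² = 58, P_2P_3² = 104.
Since P_2P_3² = 104 < 74 + 58 = 132, the triangle is acute, so the smallest enclosing circle is the circumcircle.
Circumcentre = (2.90625, -0.78125), r² = 27.244140625.
r = √(27.244140625) ≈ 5.220.

5.220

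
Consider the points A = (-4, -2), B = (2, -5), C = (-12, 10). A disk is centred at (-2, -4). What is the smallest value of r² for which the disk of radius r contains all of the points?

The required radius is the distance from (-2, -4) to the farthest point.
Squared distances: 8, 17, 296.
Maximum is 296, attained at C.

296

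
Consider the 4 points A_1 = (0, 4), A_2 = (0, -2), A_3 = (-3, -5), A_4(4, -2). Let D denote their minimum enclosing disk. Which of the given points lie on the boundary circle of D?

A_1, A_3, A_4

By Welzl's lemma the MEC is supported by two points (diametrically opposite) or three points (on a circumcircle).
The minimum enclosing circle is determined by three boundary points: A_1, A_3, A_4.
Their circumcentre is (-2/3, -7/9) with r² = 1885/81.
The farthest remaining point A_2 is at distance² 157/81 ≤ 1885/81.
The points at distance exactly r from the centre are A_1, A_3, A_4 — 3 points.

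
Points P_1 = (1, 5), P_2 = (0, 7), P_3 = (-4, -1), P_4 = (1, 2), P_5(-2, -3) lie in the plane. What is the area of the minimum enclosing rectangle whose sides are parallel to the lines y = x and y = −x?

In coordinates u = x + y, v = x − y the rectangle is axis-aligned; the map (x,y)→(u,v) scales areas by 2.
u-values: 6, 7, -5, 3, -5; range = 7 − (-5) = 12.
v-values: -4, -7, -3, -1, 1; range = 1 − (-7) = 8.
Area = (12 × 8) / 2 = 48.

48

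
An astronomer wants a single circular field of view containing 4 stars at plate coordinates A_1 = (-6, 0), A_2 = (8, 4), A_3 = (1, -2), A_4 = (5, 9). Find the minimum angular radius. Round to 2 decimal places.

The minimum enclosing circle is determined by three boundary points: A_1, A_2, A_4.
Their circumcentre is (29/41, 124/41) with r² = 91001/1681.
The farthest remaining point A_3 is at distance² 42580/1681 ≤ 91001/1681.
r = √(91001/1681) ≈ 7.36.

7.36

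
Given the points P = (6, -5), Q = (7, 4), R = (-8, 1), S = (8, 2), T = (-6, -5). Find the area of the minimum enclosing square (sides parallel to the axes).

256

The bounding box has width 16 and height 9.
An axis-aligned square enclosing the set must have side ≥ max(width, height).
So the minimum side is max(16, 9) = 16.
Area = 16² = 256.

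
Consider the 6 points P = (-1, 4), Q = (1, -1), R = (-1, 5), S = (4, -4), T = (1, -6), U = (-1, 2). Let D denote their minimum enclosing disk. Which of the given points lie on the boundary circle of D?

R, T

The farthest pair is R–T with squared distance 125. The circle on this segment as diameter has centre (0, -0.5) and r² = 125/4 = 31.25.
Check P: distance² to centre = 21.25 ≤ 31.25, so it lies inside.
All remaining points lie in this disk, and no smaller disk contains both endpoints, so this is the minimum enclosing circle.
The points at distance exactly r from the centre are R, T — 2 points.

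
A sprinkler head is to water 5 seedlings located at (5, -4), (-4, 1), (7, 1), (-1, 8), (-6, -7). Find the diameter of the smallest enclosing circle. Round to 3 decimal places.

The minimum enclosing circle of a finite set is fixed by two of the points (as a diameter) or three (as a circumcircle).
The minimum enclosing circle is determined by three boundary points: (7, 1), (-1, 8), (-6, -7).
Their circumcentre is (-73/62, -17/62) with r² = 131645/1922.
The farthest remaining point (5, -4) is at distance² 100025/1922 ≤ 131645/1922.
Diameter = 2r = 2√(131645/1922) ≈ 16.552.

16.552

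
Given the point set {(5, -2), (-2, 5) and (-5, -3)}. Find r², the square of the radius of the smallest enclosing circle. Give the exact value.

7373/242

Call the three points A, B, C in the order given.
Side lengths²: AB² = 98, AC² = 101, BC² = 73.
Since AC² = 101 < 98 + 73 = 171, the triangle is acute, so the smallest enclosing circle is the circumcircle.
Circumcentre = (-5/22, -5/22), r² = 7373/242.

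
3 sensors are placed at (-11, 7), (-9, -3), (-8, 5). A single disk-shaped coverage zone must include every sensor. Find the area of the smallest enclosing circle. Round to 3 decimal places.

Call the three points A, B, C in the order given.
Side lengths²: AB² = 104, AC² = 13, BC² = 65.
Since AB² = 104 ≥ 65 + 13 = 78, the angle opposite AB is not acute, so the smallest enclosing circle has AB as diameter.
Centre = midpoint of AB = (-10, 2), r² = 104/4 = 26.
Area = π·r² = π·26 ≈ 81.681.

81.681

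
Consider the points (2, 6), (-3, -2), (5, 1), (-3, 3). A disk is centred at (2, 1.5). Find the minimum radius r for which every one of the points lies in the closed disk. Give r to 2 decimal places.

The required radius is the distance from (2, 1.5) to the farthest point.
Squared distances: 20.25, 37.25, 9.25, 27.25.
Maximum is 37.25, attained at (-3, -2).
r = √(37.25) ≈ 6.10.

6.10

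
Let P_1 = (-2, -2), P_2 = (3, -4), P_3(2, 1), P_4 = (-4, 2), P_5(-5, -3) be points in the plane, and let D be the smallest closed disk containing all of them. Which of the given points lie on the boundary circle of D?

P_2, P_4, P_5

A smallest enclosing disk is always determined by at most three of the input points on its boundary.
The minimum enclosing circle is determined by three boundary points: P_2, P_4, P_5.
Their circumcentre is (-59/82, -103/82) with r² = 71825/3362.
The farthest remaining point P_3 is at distance² 41977/3362 ≤ 71825/3362.
The points at distance exactly r from the centre are P_2, P_4, P_5 — 3 points.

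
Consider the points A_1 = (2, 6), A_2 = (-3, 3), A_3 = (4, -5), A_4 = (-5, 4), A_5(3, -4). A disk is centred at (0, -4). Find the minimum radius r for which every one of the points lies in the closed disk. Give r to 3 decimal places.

10.198

The required radius is the distance from (0, -4) to the farthest point.
Squared distances: 104, 58, 17, 89, 9.
Maximum is 104, attained at A_1.
r = √104 ≈ 10.198.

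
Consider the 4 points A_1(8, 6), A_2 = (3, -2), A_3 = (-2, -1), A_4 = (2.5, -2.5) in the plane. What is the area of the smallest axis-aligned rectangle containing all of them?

85

x ranges over [-2, 8], width 10.
y ranges over [-2.5, 6], height 8.5.
Area = 10 × 8.5 = 85.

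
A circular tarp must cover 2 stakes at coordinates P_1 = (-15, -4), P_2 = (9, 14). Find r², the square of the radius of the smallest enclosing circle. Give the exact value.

225

The smallest circle enclosing two points has them as diameter endpoints.
Centre = midpoint = (-3, 5); r² = |P_1P_2|²/4 = 900/4 = 225.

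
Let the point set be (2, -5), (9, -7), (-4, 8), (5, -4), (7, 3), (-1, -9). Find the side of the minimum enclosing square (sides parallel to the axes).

17

The bounding box has width 13 and height 17.
An axis-aligned square enclosing the set must have side ≥ max(width, height).
So the minimum side is max(13, 17) = 17.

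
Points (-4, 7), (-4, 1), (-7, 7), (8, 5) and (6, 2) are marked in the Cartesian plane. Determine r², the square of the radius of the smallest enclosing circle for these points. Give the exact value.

By Welzl's lemma the MEC is supported by two points (diametrically opposite) or three points (on a circumcircle).
The farthest pair is (-7, 7)–(8, 5) with squared distance 229. The circle on this segment as diameter has centre (0.5, 6) and r² = 229/4 = 57.25.
Check (-4, 7): distance² to centre = 21.25 ≤ 57.25, so it lies inside.
All remaining points lie in this disk, and no smaller disk contains both endpoints, so this is the minimum enclosing circle.

57.25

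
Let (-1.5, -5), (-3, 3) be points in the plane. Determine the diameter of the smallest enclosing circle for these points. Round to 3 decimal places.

8.139

The smallest circle enclosing two points has them as diameter endpoints.
Centre = midpoint = (-2.25, -1); r² = |(-1.5, -5)−(-3, 3)|²/4 = 66.25/4 = 16.5625.
Diameter = 2r = 2√(16.5625) ≈ 8.139.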